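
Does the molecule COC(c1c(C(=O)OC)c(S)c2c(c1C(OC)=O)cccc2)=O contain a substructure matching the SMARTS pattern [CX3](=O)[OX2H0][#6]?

Yes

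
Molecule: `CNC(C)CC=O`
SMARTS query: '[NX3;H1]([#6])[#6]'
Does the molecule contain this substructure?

Yes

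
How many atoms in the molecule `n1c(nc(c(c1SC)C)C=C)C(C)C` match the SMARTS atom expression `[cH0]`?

4

Check the 14 heavy atoms by environment: 2× n (aromatic, H0) → no; 4× c (aromatic, H0) → match; 2× C (H1) → no; 4× C (H3) → no; 1× S (H0) → no; 1× C (H2) → no.
That gives 4 matching atoms.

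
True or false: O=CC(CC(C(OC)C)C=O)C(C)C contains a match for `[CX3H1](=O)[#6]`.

The pattern [CX3H1](=O)[#6] describes an sp2 carbon with one H, double-bonded to O and single-bonded to carbon — an aldehyde.
The molecule carries an aldehyde (-CHO), whose atoms satisfy every constraint of the query, so the pattern matches.

True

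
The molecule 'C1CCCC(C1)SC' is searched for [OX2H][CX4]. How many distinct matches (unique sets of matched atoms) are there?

0

[OX2H][CX4] is the SMARTS for an aliphatic alcohol: a hydroxyl oxygen bound to an sp3 (X4) carbon.
No fragment in the molecule satisfies every constraint, giving 0 matches.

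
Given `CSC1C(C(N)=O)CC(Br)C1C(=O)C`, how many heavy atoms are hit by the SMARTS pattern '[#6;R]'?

The query [#6;R] means: carbon that is part of a ring.
Check the 14 heavy atoms by environment: 5× C (in 5-ring) → match; 1× S (acyclic) → no; 4× C (acyclic) → no; 2× O (acyclic) → no; 1× Br (acyclic) → no; 1× N (acyclic) → no.
That gives 5 matching atoms.

5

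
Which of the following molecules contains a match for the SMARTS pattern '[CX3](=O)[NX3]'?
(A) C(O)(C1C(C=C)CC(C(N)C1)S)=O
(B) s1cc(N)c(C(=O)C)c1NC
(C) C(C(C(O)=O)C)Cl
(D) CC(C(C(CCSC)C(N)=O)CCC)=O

D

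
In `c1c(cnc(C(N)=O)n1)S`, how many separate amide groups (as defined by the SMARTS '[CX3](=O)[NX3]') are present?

1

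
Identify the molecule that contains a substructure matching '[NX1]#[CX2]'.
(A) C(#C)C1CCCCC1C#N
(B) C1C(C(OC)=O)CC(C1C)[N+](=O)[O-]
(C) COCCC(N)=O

A

[NX1]#[CX2] describes a nitrogen triple-bonded to a two-connected carbon (a nitrile).
(A) contains a nitrile (-C#N), which satisfies every atom and bond constraint.
(B) has a nitro group (-[N+](=O)[O-]) but there is no C#N triple bond.
(C) has a primary amide (-C(=O)NH2) but the nitrogen is NX3, not NX1.
So the answer is (A).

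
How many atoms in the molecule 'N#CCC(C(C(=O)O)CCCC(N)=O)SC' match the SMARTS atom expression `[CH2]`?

Check the 16 heavy atoms by environment: 4× C (H2) → match; 2× C (H1) → no; 3× C (H0) → no; 1× N (H0) → no; 2× O (H0) → no; 1× O (H1) → no; 1× N (H2) → no; 1× S (H0) → no; 1× C (H3) → no.
That gives 4 matching atoms.

4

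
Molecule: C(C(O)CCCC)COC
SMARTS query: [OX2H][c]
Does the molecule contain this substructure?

The pattern [OX2H][c] describes a hydroxyl oxygen attached to an aromatic carbon — a phenol.
The closest candidate here is a hydroxyl group (-OH), but the -OH is on an aliphatic carbon, not an aromatic c. No other fragment satisfies the full query, so there is no match.

No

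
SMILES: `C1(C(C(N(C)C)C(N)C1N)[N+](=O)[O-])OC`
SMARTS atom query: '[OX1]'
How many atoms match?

2

The query [OX1] means: aliphatic oxygen with one total connection — typically a carbonyl =O or an oxide.
Check the 15 heavy atoms by environment: 8× C (X4) → no; 3× N (X3) → no; 1× N (charge +1, X3) → no; 1× O (charge -1, X1) → match; 1× O (X1) → match; 1× O (X2) → no.
Summing the matching environments: 1 + 1 = 2 matching atoms.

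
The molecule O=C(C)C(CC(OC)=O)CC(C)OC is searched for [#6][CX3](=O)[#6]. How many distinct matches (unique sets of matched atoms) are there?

[#6][CX3](=O)[#6] is the SMARTS for a ketone: a carbonyl carbon (no H) flanked by two carbons.
Exactly one fragment in the molecule meets all constraints, giving 1 match.

1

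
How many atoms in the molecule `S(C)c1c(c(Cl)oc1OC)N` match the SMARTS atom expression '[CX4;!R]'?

2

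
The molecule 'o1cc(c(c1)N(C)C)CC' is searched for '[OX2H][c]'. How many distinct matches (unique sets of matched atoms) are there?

0

[OX2H][c] is the SMARTS for a phenol: a hydroxyl oxygen attached to an aromatic carbon.
No fragment in the molecule satisfies every constraint, giving 0 matches.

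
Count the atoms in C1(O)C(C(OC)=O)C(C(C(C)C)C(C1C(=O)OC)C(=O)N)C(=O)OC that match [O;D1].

5

The query [O;D1] means: aliphatic oxygen bonded to exactly one heavy atom.
Check the 25 heavy atoms by environment: 11× C (D3) → no; 5× O (D1) → match; 3× O (D2) → no; 5× C (D1) → no; 1× N (D1) → no.
That gives 5 matching atoms.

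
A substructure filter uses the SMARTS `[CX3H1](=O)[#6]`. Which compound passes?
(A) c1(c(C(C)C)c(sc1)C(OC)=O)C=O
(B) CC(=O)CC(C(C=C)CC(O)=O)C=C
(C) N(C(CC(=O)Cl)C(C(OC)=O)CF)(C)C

A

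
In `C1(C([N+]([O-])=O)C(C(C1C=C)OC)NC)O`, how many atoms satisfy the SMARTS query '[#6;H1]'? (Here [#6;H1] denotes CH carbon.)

6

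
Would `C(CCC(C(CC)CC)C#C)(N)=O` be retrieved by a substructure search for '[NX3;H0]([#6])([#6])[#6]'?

No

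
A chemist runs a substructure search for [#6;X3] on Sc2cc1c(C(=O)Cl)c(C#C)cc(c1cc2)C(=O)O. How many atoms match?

Check the 19 heavy atoms by environment: 10× c (aromatic, X3) → match; 2× C (X2) → no; 2× C (X3) → match; 2× O (X1) → no; 1× O (X2) → no; 1× S (X2) → no; 1× Cl (X1) → no.
Summing the matching environments: 10 + 2 = 12 matching atoms.

12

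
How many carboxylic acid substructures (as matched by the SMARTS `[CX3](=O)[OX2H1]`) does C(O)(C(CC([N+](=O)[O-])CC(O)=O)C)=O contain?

[CX3](=O)[OX2H1] is the SMARTS for a carboxylic acid: an sp2 carbon double-bonded to O and single-bonded to an -OH oxygen.
The molecule carries 2 separate instances of a carboxylic acid group (-C(=O)OH) meeting every constraint; each maps to a distinct set of atoms, giving 2 matches.

2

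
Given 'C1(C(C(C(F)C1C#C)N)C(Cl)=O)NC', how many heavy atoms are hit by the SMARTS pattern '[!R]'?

9

Check the 14 heavy atoms by environment: 5× C (in 5-ring) → no; 4× C (acyclic) → match; 1× O (acyclic) → match; 1× Cl (acyclic) → match; 1× F (acyclic) → match; 2× N (acyclic) → match.
Summing the matching environments: 4 + 1 + 1 + 1 + 2 = 9 matching atoms.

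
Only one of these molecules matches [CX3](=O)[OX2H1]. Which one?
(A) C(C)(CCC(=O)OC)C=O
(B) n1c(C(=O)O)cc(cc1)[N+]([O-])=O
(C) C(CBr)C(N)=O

B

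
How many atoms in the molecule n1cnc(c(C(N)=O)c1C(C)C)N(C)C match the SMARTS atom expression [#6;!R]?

6

The query [#6;!R] means: carbon not in any ring.
Check the 15 heavy atoms by environment: 2× n (aromatic, in 6-ring) → no; 4× c (aromatic, in 6-ring) → no; 6× C (acyclic) → match; 2× N (acyclic) → no; 1× O (acyclic) → no.
That gives 6 matching atoms.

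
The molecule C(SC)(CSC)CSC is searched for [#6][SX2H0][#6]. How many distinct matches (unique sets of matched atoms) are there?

3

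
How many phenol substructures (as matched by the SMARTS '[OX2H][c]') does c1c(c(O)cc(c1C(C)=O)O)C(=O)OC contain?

[OX2H][c] is the SMARTS for a phenol: a hydroxyl oxygen attached to an aromatic carbon.
The molecule carries 2 separate instances of a hydroxyl group (-OH) meeting every constraint; each maps to a distinct set of atoms, giving 2 matches.

2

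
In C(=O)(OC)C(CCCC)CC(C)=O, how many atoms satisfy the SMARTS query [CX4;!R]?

The query [CX4;!R] means: aliphatic carbon with four total connections, not in a ring.
Check the 13 heavy atoms by environment: 8× C (X4, acyclic) → match; 2× C (X3, acyclic) → no; 2× O (X1, acyclic) → no; 1× O (X2, acyclic) → no.
That gives 8 matching atoms.

8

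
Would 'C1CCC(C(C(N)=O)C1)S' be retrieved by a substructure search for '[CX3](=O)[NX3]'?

The pattern [CX3](=O)[NX3] describes a carbonyl carbon bonded to a trivalent nitrogen — an amide.
The molecule carries a primary amide (-C(=O)NH2), whose atoms satisfy every constraint of the query, so the pattern matches.

Yes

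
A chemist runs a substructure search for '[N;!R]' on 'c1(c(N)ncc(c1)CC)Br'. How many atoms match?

The query [N;!R] means: aliphatic nitrogen not in a ring.
Check the 10 heavy atoms by environment: 1× n (aromatic, in 6-ring) → no; 5× c (aromatic, in 6-ring) → no; 1× Br (acyclic) → no; 1× N (acyclic) → match; 2× C (acyclic) → no.
That gives 1 matching atom.

1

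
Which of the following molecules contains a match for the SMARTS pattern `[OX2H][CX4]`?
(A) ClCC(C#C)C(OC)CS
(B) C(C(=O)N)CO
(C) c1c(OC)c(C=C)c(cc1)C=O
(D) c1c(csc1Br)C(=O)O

B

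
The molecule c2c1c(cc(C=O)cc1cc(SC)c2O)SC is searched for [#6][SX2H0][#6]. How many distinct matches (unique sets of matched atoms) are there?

[#6][SX2H0][#6] is the SMARTS for a thioether: an aliphatic sulfur bridging two carbons with no H on the sulfur.
The molecule carries 2 separate instances of a methylthio ether (-SCH3) meeting every constraint; each maps to a distinct set of atoms, giving 2 matches.

2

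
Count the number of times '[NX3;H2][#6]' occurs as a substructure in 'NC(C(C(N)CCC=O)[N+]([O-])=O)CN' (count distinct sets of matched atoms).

3

[NX3;H2][#6] is the SMARTS for a primary amine: a trivalent nitrogen with two H attached to carbon.
The molecule carries 3 separate instances of a primary amino group (-NH2) meeting every constraint; each maps to a distinct set of atoms, giving 3 matches.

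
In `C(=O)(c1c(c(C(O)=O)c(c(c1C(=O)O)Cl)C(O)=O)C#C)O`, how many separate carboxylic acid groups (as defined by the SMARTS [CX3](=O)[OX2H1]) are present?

[CX3](=O)[OX2H1] is the SMARTS for a carboxylic acid: an sp2 carbon double-bonded to O and single-bonded to an -OH oxygen.
The molecule carries 4 separate instances of a carboxylic acid group (-C(=O)OH) meeting every constraint; each maps to a distinct set of atoms, giving 4 matches.

4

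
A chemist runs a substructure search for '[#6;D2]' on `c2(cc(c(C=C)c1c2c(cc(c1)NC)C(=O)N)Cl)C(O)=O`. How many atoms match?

4

The query [#6;D2] means: any carbon bonded to exactly two heavy atoms.
Check the 21 heavy atoms by environment: 7× c (aromatic, D3) → no; 3× c (aromatic, D2) → match; 2× C (D3) → no; 3× O (D1) → no; 1× C (D2) → match; 2× C (D1) → no; 1× Cl (D1) → no; 1× N (D2) → no; 1× N (D1) → no.
Summing the matching environments: 3 + 1 = 4 matching atoms.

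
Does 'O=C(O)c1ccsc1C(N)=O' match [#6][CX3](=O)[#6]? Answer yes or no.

No

The pattern [#6][CX3](=O)[#6] describes a carbonyl carbon (no H) flanked by two carbons — a ketone.
The closest candidate here is a primary amide (-C(=O)NH2), but one neighbour of the carbonyl carbon is N, not C. No other fragment satisfies the full query, so there is no match.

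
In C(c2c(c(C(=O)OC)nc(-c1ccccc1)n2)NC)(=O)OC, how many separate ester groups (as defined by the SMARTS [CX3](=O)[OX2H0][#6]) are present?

2

[CX3](=O)[OX2H0][#6] is the SMARTS for an ester: a carbonyl carbon bonded to an oxygen that is itself bonded to carbon (no H on that O).
The molecule carries 2 separate instances of a methyl-ester group (-C(=O)OCH3) meeting every constraint; each maps to a distinct set of atoms, giving 2 matches.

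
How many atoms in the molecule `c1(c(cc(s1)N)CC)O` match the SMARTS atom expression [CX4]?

2

The query [CX4] means: C with X4: aliphatic carbon with exactly 4 total connections (bonds + H).
Check the 9 heavy atoms by environment: 1× s (aromatic, X2) → no; 4× c (aromatic, X3) → no; 1× O (X2) → no; 2× C (X4) → match; 1× N (X3) → no.
That gives 2 matching atoms.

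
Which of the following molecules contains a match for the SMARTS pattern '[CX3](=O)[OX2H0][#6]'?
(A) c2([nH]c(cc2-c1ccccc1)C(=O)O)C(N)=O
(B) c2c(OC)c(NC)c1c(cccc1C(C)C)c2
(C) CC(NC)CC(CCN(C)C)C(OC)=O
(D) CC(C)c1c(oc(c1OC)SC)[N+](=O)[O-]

C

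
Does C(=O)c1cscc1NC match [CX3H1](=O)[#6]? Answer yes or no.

Yes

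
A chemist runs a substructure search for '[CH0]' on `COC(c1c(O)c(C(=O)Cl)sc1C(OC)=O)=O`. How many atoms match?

3

The query [CH0] means: aliphatic carbon with no attached hydrogen.
Check the 17 heavy atoms by environment: 1× s (aromatic, H0) → no; 4× c (aromatic, H0) → no; 3× C (H0) → match; 5× O (H0) → no; 1× Cl (H0) → no; 2× C (H3) → no; 1× O (H1) → no.
That gives 3 matching atoms.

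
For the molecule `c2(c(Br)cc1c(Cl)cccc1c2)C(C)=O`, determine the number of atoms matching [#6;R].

The query [#6;R] means: carbon that is part of a ring.
Check the 15 heavy atoms by environment: 10× c (aromatic, in 6-ring) → match; 1× Br (acyclic) → no; 2× C (acyclic) → no; 1× O (acyclic) → no; 1× Cl (acyclic) → no.
That gives 10 matching atoms.

10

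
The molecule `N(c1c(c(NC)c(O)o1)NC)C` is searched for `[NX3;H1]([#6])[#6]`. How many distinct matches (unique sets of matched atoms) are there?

3

[NX3;H1]([#6])[#6] is the SMARTS for a secondary amine: a trivalent nitrogen with one H, bonded to two carbons.
The molecule carries 3 separate instances of an N-methylamino group (-NHCH3) meeting every constraint; each maps to a distinct set of atoms, giving 3 matches.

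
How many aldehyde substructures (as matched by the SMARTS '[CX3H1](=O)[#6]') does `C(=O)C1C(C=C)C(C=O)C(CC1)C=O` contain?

[CX3H1](=O)[#6] is the SMARTS for an aldehyde: an sp2 carbon with one H, double-bonded to O and single-bonded to carbon.
The molecule carries 3 separate instances of an aldehyde (-CHO) meeting every constraint; each maps to a distinct set of atoms, giving 3 matches.

3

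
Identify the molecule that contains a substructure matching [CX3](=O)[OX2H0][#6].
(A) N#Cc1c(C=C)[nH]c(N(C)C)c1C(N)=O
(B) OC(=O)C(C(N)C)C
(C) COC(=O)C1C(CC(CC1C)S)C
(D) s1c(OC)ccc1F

[CX3](=O)[OX2H0][#6] describes a carbonyl carbon bonded to an oxygen that is itself bonded to carbon (no H on that O) (an ester).
(A) has a primary amide (-C(=O)NH2) but the carbonyl is bonded to N, not to an O-C linkage.
(B) has a carboxylic acid group (-C(=O)OH) but the singly-bonded O carries H (OX2H1, not H0).
(C) contains a methyl-ester group (-C(=O)OCH3), which satisfies every atom and bond constraint.
(D) has a methoxy ether (-OCH3) but the ether oxygen is not adjacent to a C=O carbon.
So the answer is (C).

C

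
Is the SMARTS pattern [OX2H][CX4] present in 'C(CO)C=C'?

The pattern [OX2H][CX4] describes a hydroxyl oxygen bound to an sp3 (X4) carbon — an aliphatic alcohol.
The molecule carries a hydroxyl group (-OH), whose atoms satisfy every constraint of the query, so the pattern matches.

Yes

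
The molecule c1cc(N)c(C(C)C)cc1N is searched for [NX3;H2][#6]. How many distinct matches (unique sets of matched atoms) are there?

2

[NX3;H2][#6] is the SMARTS for a primary amine: a trivalent nitrogen with two H attached to carbon.
The molecule carries 2 separate instances of a primary amino group (-NH2) meeting every constraint; each maps to a distinct set of atoms, giving 2 matches.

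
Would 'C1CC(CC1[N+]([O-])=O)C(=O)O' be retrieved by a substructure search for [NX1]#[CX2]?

No

The pattern [NX1]#[CX2] describes a nitrogen triple-bonded to a two-connected carbon — a nitrile.
The closest candidate here is a nitro group (-[N+](=O)[O-]), but there is no C#N triple bond. No other fragment satisfies the full query, so there is no match.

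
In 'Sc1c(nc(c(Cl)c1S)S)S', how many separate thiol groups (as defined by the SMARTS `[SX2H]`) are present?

4

[SX2H] is the SMARTS for a thiol: an aliphatic sulfur with two connections, one being H.
The molecule carries 4 separate instances of a thiol (-SH) meeting every constraint; each maps to a distinct set of atoms, giving 4 matches.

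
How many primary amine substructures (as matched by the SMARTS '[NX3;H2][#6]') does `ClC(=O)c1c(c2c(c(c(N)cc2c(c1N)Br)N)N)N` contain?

[NX3;H2][#6] is the SMARTS for a primary amine: a trivalent nitrogen with two H attached to carbon.
The molecule carries 5 separate instances of a primary amino group (-NH2) meeting every constraint; each maps to a distinct set of atoms, giving 5 matches.

5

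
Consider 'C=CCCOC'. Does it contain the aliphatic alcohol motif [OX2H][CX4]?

The pattern [OX2H][CX4] describes a hydroxyl oxygen bound to an sp3 (X4) carbon — an aliphatic alcohol.
The closest candidate here is a methoxy ether (-OCH3), but the oxygen has H0 (ether), not H1. No other fragment satisfies the full query, so there is no match.

No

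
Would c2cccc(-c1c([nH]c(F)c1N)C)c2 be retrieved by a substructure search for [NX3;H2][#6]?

Yes

The pattern [NX3;H2][#6] describes a trivalent nitrogen with two H attached to carbon — a primary amine.
The molecule carries a primary amino group (-NH2), whose atoms satisfy every constraint of the query, so the pattern matches.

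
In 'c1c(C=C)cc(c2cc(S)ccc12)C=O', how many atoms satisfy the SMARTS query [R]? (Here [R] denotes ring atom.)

10

Check the 15 heavy atoms by environment: 10× c (aromatic, in 6-ring) → match; 1× S (acyclic) → no; 3× C (acyclic) → no; 1× O (acyclic) → no.
That gives 10 matching atoms.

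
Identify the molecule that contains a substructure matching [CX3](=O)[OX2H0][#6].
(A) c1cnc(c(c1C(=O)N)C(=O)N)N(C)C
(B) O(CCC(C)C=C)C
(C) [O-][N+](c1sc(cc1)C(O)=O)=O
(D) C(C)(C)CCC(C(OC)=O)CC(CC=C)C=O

[CX3](=O)[OX2H0][#6] describes a carbonyl carbon bonded to an oxygen that is itself bonded to carbon (no H on that O) (an ester).
(A) has a primary amide (-C(=O)NH2) but the carbonyl is bonded to N, not to an O-C linkage.
(B) has a methoxy ether (-OCH3) but the ether oxygen is not adjacent to a C=O carbon.
(C) has a carboxylic acid group (-C(=O)OH) but the singly-bonded O carries H (OX2H1, not H0).
(D) contains a methyl-ester group (-C(=O)OCH3), which satisfies every atom and bond constraint.
So the answer is (D).

D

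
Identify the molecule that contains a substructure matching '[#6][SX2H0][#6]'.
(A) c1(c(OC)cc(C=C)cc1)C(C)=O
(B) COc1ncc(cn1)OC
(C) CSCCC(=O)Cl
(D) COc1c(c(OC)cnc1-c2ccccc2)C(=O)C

C

[#6][SX2H0][#6] describes an aliphatic sulfur bridging two carbons with no H on the sulfur (a thioether).
(A) has a methoxy ether (-OCH3) but the bridging atom is O, not S.
(B) has a methoxy ether (-OCH3) but the bridging atom is O, not S.
(C) contains a methylthio ether (-SCH3), which satisfies every atom and bond constraint.
(D) has a methoxy ether (-OCH3) but the bridging atom is O, not S.
So the answer is (C).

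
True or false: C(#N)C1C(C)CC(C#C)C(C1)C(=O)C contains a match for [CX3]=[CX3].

The pattern [CX3]=[CX3] describes a non-aromatic C=C double bond between two sp2 carbons — an alkene.
The closest candidate here is an ethynyl group (-C#CH), but the C-C bond is a triple bond, not a double bond. No other fragment satisfies the full query, so there is no match.

False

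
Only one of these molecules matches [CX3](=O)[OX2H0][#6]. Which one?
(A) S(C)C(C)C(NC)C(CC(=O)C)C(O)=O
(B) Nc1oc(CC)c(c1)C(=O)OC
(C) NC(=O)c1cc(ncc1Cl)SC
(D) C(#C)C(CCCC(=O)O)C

[CX3](=O)[OX2H0][#6] describes a carbonyl carbon bonded to an oxygen that is itself bonded to carbon (no H on that O) (an ester).
(A) has a carboxylic acid group (-C(=O)OH) but the singly-bonded O carries H (OX2H1, not H0).
(B) contains a methyl-ester group (-C(=O)OCH3), which satisfies every atom and bond constraint.
(C) has a primary amide (-C(=O)NH2) but the carbonyl is bonded to N, not to an O-C linkage.
(D) has a carboxylic acid group (-C(=O)OH) but the singly-bonded O carries H (OX2H1, not H0).
So the answer is (B).

B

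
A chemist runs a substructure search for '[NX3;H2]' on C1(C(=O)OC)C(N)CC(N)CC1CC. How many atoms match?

2

The query [NX3;H2] means: aliphatic N with 3 total connections, two of them H — an -NH2 nitrogen (amine or amide).
Check the 14 heavy atoms by environment: 4× C (H1, X4) → no; 3× C (H2, X4) → no; 1× C (H0, X3) → no; 1× O (H0, X1) → no; 1× O (H0, X2) → no; 2× C (H3, X4) → no; 2× N (H2, X3) → match.
That gives 2 matching atoms.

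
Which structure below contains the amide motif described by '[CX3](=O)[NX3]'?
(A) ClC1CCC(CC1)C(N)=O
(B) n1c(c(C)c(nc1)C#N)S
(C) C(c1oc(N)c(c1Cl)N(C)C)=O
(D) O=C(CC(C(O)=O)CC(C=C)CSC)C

A

[CX3](=O)[NX3] describes a carbonyl carbon bonded to a trivalent nitrogen (an amide).
(A) contains a primary amide (-C(=O)NH2), which satisfies every atom and bond constraint.
(B) has a nitrile (-C#N) but the nitrile N is NX1 (triple-bonded), not NX3.
(C) has a primary amino group (-NH2) but the -NH2 is not attached to a carbonyl carbon.
(D) has a carboxylic acid group (-C(=O)OH) but the carbonyl is bonded to O, not to an NX3 nitrogen.
So the answer is (A).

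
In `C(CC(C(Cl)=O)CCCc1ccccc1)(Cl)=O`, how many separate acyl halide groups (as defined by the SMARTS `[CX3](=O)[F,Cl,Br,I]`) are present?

[CX3](=O)[F,Cl,Br,I] is the SMARTS for an acyl halide: a carbonyl carbon bonded to a halogen.
The molecule carries 2 separate instances of an acyl chloride (-C(=O)Cl) meeting every constraint; each maps to a distinct set of atoms, giving 2 matches.

2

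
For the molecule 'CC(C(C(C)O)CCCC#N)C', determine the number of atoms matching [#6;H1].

3

The query [#6;H1] means: any carbon bearing exactly one hydrogen.
Check the 12 heavy atoms by environment: 3× C (H3) → no; 3× C (H1) → match; 3× C (H2) → no; 1× C (H0) → no; 1× N (H0) → no; 1× O (H1) → no.
That gives 3 matching atoms.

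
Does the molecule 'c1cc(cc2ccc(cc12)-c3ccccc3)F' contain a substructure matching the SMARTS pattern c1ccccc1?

Yes

The pattern c1ccccc1 describes six aromatic carbons in a ring — a benzene ring.
The molecule carries a phenyl ring, whose atoms satisfy every constraint of the query, so the pattern matches.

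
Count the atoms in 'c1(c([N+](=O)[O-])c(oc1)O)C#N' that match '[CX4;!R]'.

The query [CX4;!R] means: aliphatic carbon with four total connections, not in a ring.
Check the 11 heavy atoms by environment: 1× o (aromatic, X2, in 5-ring) → no; 4× c (aromatic, X3, in 5-ring) → no; 1× N (charge +1, X3, acyclic) → no; 1× O (charge -1, X1, acyclic) → no; 1× O (X1, acyclic) → no; 1× O (X2, acyclic) → no; 1× C (X2, acyclic) → no; 1× N (X1, acyclic) → no.
No environment satisfies the query, so 0 matching atoms.

0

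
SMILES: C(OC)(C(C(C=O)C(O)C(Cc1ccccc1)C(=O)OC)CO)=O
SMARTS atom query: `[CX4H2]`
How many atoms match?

The query [CX4H2] means: sp3 carbon (X4) with exactly two hydrogens.
Check the 24 heavy atoms by environment: 2× C (H2, X4) → match; 4× C (H1, X4) → no; 2× C (H0, X3) → no; 3× O (H0, X1) → no; 2× O (H0, X2) → no; 2× C (H3, X4) → no; 1× C (H1, X3) → no; 2× O (H1, X2) → no; 1× c (aromatic, H0, X3) → no; 5× c (aromatic, H1, X3) → no.
That gives 2 matching atoms.

2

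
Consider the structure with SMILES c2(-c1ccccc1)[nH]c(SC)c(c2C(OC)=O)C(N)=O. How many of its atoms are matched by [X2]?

2

The query [X2] means: any atom with exactly two total connections (bonds + H).
Check the 20 heavy atoms by environment: 1× n (aromatic, X3) → no; 10× c (aromatic, X3) → no; 2× C (X3) → no; 2× O (X1) → no; 1× O (X2) → match; 2× C (X4) → no; 1× S (X2) → match; 1× N (X3) → no.
Summing the matching environments: 1 + 1 = 2 matching atoms.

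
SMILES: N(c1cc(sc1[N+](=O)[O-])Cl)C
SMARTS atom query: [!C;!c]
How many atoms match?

The query [!C;!c] means: neither aliphatic nor aromatic carbon — same as [!#6].
Check the 11 heavy atoms by environment: 1× s (aromatic) → match; 4× c (aromatic) → no; 1× N → match; 1× C → no; 1× Cl → match; 1× N (charge +1) → match; 1× O (charge -1) → match; 1× O → match.
Summing the matching environments: 1 + 1 + 1 + 1 + 1 + 1 = 6 matching atoms.

6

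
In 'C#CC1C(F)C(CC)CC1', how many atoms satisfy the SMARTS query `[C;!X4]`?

The query [C;!X4] means: aliphatic carbon that does not have four total connections.
Check the 10 heavy atoms by environment: 7× C (X4) → no; 2× C (X2) → match; 1× F (X1) → no.
That gives 2 matching atoms.

2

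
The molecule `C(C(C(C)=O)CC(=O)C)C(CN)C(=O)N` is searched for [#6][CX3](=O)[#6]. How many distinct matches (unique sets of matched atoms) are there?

2

[#6][CX3](=O)[#6] is the SMARTS for a ketone: a carbonyl carbon (no H) flanked by two carbons.
The molecule carries 2 separate instances of an acetyl/ketone group (-C(=O)CH3) meeting every constraint; each maps to a distinct set of atoms, giving 2 matches.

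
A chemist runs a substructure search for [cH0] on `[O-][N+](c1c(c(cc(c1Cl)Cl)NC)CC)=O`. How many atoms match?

The query [cH0] means: aromatic carbon with no attached hydrogen (substituted or ring-fusion).
Check the 15 heavy atoms by environment: 5× c (aromatic, H0) → match; 1× c (aromatic, H1) → no; 2× Cl (H0) → no; 1× N (H1) → no; 2× C (H3) → no; 1× N (charge +1, H0) → no; 1× O (charge -1, H0) → no; 1× O (H0) → no; 1× C (H2) → no.
That gives 5 matching atoms.

5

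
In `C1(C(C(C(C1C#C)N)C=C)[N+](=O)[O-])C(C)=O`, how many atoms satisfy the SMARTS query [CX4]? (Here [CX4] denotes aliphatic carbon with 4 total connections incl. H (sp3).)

The query [CX4] means: C with X4: aliphatic carbon with exactly 4 total connections (bonds + H).
Check the 16 heavy atoms by environment: 6× C (X4) → match; 1× N (charge +1, X3) → no; 1× O (charge -1, X1) → no; 2× O (X1) → no; 3× C (X3) → no; 1× N (X3) → no; 2× C (X2) → no.
That gives 6 matching atoms.

6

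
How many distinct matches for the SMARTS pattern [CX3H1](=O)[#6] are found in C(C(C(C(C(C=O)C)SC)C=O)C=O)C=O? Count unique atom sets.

[CX3H1](=O)[#6] is the SMARTS for an aldehyde: an sp2 carbon with one H, double-bonded to O and single-bonded to carbon.
The molecule carries 4 separate instances of an aldehyde (-CHO) meeting every constraint; each maps to a distinct set of atoms, giving 4 matches.

4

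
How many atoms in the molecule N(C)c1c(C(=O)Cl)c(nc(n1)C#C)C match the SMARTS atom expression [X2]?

4

The query [X2] means: any atom with exactly two total connections (bonds + H).
Check the 14 heavy atoms by environment: 2× n (aromatic, X2) → match; 4× c (aromatic, X3) → no; 2× C (X4) → no; 1× N (X3) → no; 2× C (X2) → match; 1× C (X3) → no; 1× O (X1) → no; 1× Cl (X1) → no.
Summing the matching environments: 2 + 2 = 4 matching atoms.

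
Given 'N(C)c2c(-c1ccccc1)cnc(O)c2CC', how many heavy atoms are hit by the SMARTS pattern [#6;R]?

The query [#6;R] means: carbon that is part of a ring.
Check the 17 heavy atoms by environment: 1× n (aromatic, in 6-ring) → no; 11× c (aromatic, in 6-ring) → match; 1× N (acyclic) → no; 3× C (acyclic) → no; 1× O (acyclic) → no.
That gives 11 matching atoms.

11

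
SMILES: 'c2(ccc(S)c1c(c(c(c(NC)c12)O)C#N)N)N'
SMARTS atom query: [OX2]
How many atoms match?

The query [OX2] means: aliphatic oxygen with two total connections — ether, hydroxyl, or ester single-bond O.
Check the 18 heavy atoms by environment: 10× c (aromatic, X3) → no; 1× S (X2) → no; 3× N (X3) → no; 1× C (X2) → no; 1× N (X1) → no; 1× O (X2) → match; 1× C (X4) → no.
That gives 1 matching atom.

1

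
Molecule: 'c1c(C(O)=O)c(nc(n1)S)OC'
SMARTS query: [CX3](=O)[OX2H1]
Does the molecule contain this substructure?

The pattern [CX3](=O)[OX2H1] describes an sp2 carbon double-bonded to O and single-bonded to an -OH oxygen — a carboxylic acid.
The molecule carries a carboxylic acid group (-C(=O)OH), whose atoms satisfy every constraint of the query, so the pattern matches.

Yes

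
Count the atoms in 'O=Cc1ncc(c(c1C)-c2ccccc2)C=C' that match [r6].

12

The query [r6] means: r6 matches atoms in a six-membered ring.
Check the 17 heavy atoms by environment: 1× n (aromatic, in 6-ring) → match; 11× c (aromatic, in 6-ring) → match; 4× C (acyclic) → no; 1× O (acyclic) → no.
Summing the matching environments: 1 + 11 = 12 matching atoms.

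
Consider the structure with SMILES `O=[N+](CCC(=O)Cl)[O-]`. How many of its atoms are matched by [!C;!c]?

The query [!C;!c] means: neither aliphatic nor aromatic carbon — same as [!#6].
Check the 8 heavy atoms by environment: 3× C → no; 1× N (charge +1) → match; 1× O (charge -1) → match; 2× O → match; 1× Cl → match.
Summing the matching environments: 1 + 1 + 2 + 1 = 5 matching atoms.

5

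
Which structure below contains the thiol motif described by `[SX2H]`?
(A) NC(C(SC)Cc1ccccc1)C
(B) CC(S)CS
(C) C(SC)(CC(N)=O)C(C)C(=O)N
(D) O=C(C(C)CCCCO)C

[SX2H] describes an aliphatic sulfur with two connections, one being H (a thiol).
(A) has a methylthio ether (-SCH3) but the sulfur has H0 (bonded to two carbons), not H1.
(B) contains a thiol (-SH), which satisfies every atom and bond constraint.
(C) has a methylthio ether (-SCH3) but the sulfur has H0 (bonded to two carbons), not H1.
(D) has a hydroxyl group (-OH) but it is an -OH, not an -SH.
So the answer is (B).

B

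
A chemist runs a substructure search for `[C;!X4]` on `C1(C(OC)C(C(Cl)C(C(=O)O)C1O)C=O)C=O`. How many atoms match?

The query [C;!X4] means: aliphatic carbon that does not have four total connections.
Check the 17 heavy atoms by environment: 7× C (X4) → no; 3× C (X3) → match; 3× O (X1) → no; 3× O (X2) → no; 1× Cl (X1) → no.
That gives 3 matching atoms.

3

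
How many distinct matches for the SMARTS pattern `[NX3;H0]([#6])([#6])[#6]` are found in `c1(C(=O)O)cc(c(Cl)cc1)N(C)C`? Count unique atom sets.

[NX3;H0]([#6])([#6])[#6] is the SMARTS for a tertiary amine: a trivalent nitrogen with no H, bonded to three carbons.
Exactly one fragment in the molecule meets all constraints, giving 1 match.

1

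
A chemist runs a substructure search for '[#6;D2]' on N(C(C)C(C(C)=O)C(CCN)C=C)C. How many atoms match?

3

The query [#6;D2] means: any carbon bonded to exactly two heavy atoms.
Check the 14 heavy atoms by environment: 3× C (D2) → match; 4× C (D3) → no; 4× C (D1) → no; 1× O (D1) → no; 1× N (D1) → no; 1× N (D2) → no.
That gives 3 matching atoms.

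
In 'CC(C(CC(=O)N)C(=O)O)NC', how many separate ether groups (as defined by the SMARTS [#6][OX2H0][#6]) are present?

[#6][OX2H0][#6] is the SMARTS for an ether: an aliphatic oxygen bridging two carbons with no H on the oxygen.
The molecule has a carboxylic acid group (-C(=O)OH), but the -OH oxygen has H1; the =O is OX1, not OX2; nothing else fits, so there are 0 matches.

0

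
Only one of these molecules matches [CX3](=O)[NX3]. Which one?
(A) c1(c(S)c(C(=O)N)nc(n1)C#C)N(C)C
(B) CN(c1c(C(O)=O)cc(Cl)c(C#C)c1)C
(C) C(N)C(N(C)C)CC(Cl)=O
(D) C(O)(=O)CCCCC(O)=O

A

[CX3](=O)[NX3] describes a carbonyl carbon bonded to a trivalent nitrogen (an amide).
(A) contains a primary amide (-C(=O)NH2), which satisfies every atom and bond constraint.
(B) has a carboxylic acid group (-C(=O)OH) but the carbonyl is bonded to O, not to an NX3 nitrogen.
(C) has a primary amino group (-NH2) but the -NH2 is not attached to a carbonyl carbon.
(D) has a carboxylic acid group (-C(=O)OH) but the carbonyl is bonded to O, not to an NX3 nitrogen.
So the answer is (A).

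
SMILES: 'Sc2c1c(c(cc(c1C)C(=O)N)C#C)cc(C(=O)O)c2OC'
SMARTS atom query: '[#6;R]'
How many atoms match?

Check the 22 heavy atoms by environment: 10× c (aromatic, in 6-ring) → match; 4× O (acyclic) → no; 6× C (acyclic) → no; 1× S (acyclic) → no; 1× N (acyclic) → no.
That gives 10 matching atoms.

10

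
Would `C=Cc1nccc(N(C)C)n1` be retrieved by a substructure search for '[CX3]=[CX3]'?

Yes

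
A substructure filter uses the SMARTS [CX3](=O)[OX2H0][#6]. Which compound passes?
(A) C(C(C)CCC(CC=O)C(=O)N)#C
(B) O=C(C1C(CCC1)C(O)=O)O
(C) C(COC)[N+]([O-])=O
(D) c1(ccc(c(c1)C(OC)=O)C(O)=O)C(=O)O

D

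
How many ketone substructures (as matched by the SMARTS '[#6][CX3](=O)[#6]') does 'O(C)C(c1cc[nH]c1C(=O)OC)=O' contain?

0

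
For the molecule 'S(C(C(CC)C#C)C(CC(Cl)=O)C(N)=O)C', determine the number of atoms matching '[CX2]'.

The query [CX2] means: C with X2: aliphatic carbon with exactly 2 total connections.
Check the 16 heavy atoms by environment: 7× C (X4) → no; 2× C (X2) → match; 2× C (X3) → no; 2× O (X1) → no; 1× N (X3) → no; 1× Cl (X1) → no; 1× S (X2) → no.
That gives 2 matching atoms.

2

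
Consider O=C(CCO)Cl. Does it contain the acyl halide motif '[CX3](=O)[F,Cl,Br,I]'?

Yes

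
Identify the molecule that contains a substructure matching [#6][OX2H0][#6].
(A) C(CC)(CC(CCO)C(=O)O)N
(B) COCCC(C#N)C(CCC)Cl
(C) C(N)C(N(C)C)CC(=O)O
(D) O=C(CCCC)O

[#6][OX2H0][#6] describes an aliphatic oxygen bridging two carbons with no H on the oxygen (an ether).
(A) has a carboxylic acid group (-C(=O)OH) but the -OH oxygen has H1; the =O is OX1, not OX2.
(B) contains a methoxy ether (-OCH3), which satisfies every atom and bond constraint.
(C) has a carboxylic acid group (-C(=O)OH) but the -OH oxygen has H1; the =O is OX1, not OX2.
(D) has a carboxylic acid group (-C(=O)OH) but the -OH oxygen has H1; the =O is OX1, not OX2.
So the answer is (B).

B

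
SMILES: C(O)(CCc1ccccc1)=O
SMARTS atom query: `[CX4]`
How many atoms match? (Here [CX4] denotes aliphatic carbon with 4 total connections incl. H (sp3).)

2

The query [CX4] means: C with X4: aliphatic carbon with exactly 4 total connections (bonds + H).
Check the 11 heavy atoms by environment: 2× C (X4) → match; 1× C (X3) → no; 1× O (X1) → no; 1× O (X2) → no; 6× c (aromatic, X3) → no.
That gives 2 matching atoms.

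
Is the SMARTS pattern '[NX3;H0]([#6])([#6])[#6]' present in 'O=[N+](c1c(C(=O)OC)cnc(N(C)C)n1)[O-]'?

Yes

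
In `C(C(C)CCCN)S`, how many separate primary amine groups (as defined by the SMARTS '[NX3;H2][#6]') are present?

1

[NX3;H2][#6] is the SMARTS for a primary amine: a trivalent nitrogen with two H attached to carbon.
Exactly one fragment in the molecule meets all constraints, giving 1 match.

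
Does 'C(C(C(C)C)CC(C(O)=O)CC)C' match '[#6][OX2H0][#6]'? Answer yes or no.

No

The pattern [#6][OX2H0][#6] describes an aliphatic oxygen bridging two carbons with no H on the oxygen — an ether.
The closest candidate here is a carboxylic acid group (-C(=O)OH), but the -OH oxygen has H1; the =O is OX1, not OX2. No other fragment satisfies the full query, so there is no match.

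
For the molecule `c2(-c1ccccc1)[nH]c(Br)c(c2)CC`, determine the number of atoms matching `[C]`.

The query [C] means: uppercase C matches aliphatic (non-aromatic) carbon only.
Check the 14 heavy atoms by environment: 1× n (aromatic) → no; 10× c (aromatic) → no; 1× Br → no; 2× C → match.
That gives 2 matching atoms.

2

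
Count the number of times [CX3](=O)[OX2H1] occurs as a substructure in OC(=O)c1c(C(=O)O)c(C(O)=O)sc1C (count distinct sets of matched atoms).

3

[CX3](=O)[OX2H1] is the SMARTS for a carboxylic acid: an sp2 carbon double-bonded to O and single-bonded to an -OH oxygen.
The molecule carries 3 separate instances of a carboxylic acid group (-C(=O)OH) meeting every constraint; each maps to a distinct set of atoms, giving 3 matches.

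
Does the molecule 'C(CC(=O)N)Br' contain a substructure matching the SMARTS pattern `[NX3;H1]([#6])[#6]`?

No

The pattern [NX3;H1]([#6])[#6] describes a trivalent nitrogen with one H, bonded to two carbons — a secondary amine.
The closest candidate here is a primary amide (-C(=O)NH2), but the -C(=O)NH2 nitrogen has H2, not H1. No other fragment satisfies the full query, so there is no match.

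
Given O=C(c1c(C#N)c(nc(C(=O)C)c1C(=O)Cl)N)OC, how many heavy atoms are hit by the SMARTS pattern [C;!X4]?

4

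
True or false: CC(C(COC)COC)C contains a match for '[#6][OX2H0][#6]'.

The pattern [#6][OX2H0][#6] describes an aliphatic oxygen bridging two carbons with no H on the oxygen — an ether.
The molecule carries a methoxy ether (-OCH3), whose atoms satisfy every constraint of the query, so the pattern matches.

True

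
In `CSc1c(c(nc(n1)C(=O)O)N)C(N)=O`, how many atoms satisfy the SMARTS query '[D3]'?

6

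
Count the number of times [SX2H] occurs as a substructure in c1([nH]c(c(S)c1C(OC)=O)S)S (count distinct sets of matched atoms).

[SX2H] is the SMARTS for a thiol: an aliphatic sulfur with two connections, one being H.
The molecule carries 3 separate instances of a thiol (-SH) meeting every constraint; each maps to a distinct set of atoms, giving 3 matches.

3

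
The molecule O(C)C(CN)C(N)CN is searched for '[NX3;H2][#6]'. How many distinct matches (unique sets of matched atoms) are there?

3

[NX3;H2][#6] is the SMARTS for a primary amine: a trivalent nitrogen with two H attached to carbon.
The molecule carries 3 separate instances of a primary amino group (-NH2) meeting every constraint; each maps to a distinct set of atoms, giving 3 matches.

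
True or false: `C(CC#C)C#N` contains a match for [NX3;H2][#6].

False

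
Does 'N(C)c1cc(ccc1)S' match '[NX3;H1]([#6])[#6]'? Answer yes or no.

The pattern [NX3;H1]([#6])[#6] describes a trivalent nitrogen with one H, bonded to two carbons — a secondary amine.
The molecule carries an N-methylamino group (-NHCH3), whose atoms satisfy every constraint of the query, so the pattern matches.

Yes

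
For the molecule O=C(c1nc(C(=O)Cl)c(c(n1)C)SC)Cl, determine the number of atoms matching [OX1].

2

The query [OX1] means: aliphatic oxygen with one total connection — typically a carbonyl =O or an oxide.
Check the 15 heavy atoms by environment: 2× n (aromatic, X2) → no; 4× c (aromatic, X3) → no; 2× C (X3) → no; 2× O (X1) → match; 2× Cl (X1) → no; 1× S (X2) → no; 2× C (X4) → no.
That gives 2 matching atoms.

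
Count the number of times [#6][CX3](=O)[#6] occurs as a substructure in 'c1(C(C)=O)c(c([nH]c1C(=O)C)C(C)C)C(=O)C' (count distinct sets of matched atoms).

3

[#6][CX3](=O)[#6] is the SMARTS for a ketone: a carbonyl carbon (no H) flanked by two carbons.
The molecule carries 3 separate instances of an acetyl/ketone group (-C(=O)CH3) meeting every constraint; each maps to a distinct set of atoms, giving 3 matches.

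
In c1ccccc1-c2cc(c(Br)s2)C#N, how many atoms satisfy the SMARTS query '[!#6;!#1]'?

The query [!#6;!#1] means: not carbon and not hydrogen — any heteroatom.
Check the 14 heavy atoms by environment: 1× s (aromatic) → match; 10× c (aromatic) → no; 1× C → no; 1× N → match; 1× Br → match.
Summing the matching environments: 1 + 1 + 1 = 3 matching atoms.

3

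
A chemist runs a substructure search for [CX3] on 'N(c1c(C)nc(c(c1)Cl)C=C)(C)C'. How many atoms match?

2

The query [CX3] means: C with X3: aliphatic carbon with exactly 3 total connections.
Check the 13 heavy atoms by environment: 1× n (aromatic, X2) → no; 5× c (aromatic, X3) → no; 1× N (X3) → no; 3× C (X4) → no; 2× C (X3) → match; 1× Cl (X1) → no.
That gives 2 matching atoms.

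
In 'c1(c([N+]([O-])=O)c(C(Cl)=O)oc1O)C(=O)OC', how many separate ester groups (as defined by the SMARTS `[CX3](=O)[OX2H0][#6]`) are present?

1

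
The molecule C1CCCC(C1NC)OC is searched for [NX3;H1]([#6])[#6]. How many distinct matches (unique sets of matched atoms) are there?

[NX3;H1]([#6])[#6] is the SMARTS for a secondary amine: a trivalent nitrogen with one H, bonded to two carbons.
Exactly one fragment in the molecule meets all constraints, giving 1 match.

1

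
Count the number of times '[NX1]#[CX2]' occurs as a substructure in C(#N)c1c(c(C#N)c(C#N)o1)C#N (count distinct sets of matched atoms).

4

[NX1]#[CX2] is the SMARTS for a nitrile: a nitrogen triple-bonded to a two-connected carbon.
The molecule carries 4 separate instances of a nitrile (-C#N) meeting every constraint; each maps to a distinct set of atoms, giving 4 matches.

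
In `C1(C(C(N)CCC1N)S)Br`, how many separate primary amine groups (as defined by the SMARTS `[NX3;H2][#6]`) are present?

2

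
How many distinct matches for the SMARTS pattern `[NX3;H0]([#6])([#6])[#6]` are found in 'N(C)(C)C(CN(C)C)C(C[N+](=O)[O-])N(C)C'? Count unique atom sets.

[NX3;H0]([#6])([#6])[#6] is the SMARTS for a tertiary amine: a trivalent nitrogen with no H, bonded to three carbons.
The molecule carries 3 separate instances of a dimethylamino group (-N(CH3)2) meeting every constraint; each maps to a distinct set of atoms, giving 3 matches.

3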